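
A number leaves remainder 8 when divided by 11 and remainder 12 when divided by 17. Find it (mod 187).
M = 11 × 17 = 187. M₁ = 17, y₁ ≡ 2 (mod 11). M₂ = 11, y₂ ≡ 14 (mod 17). t = 8×17×2 + 12×11×14 ≡ 63 (mod 187)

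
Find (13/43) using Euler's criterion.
(13/43) = 13^{21} mod 43 = 1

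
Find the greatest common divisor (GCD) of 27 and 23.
1

Using the Euclidean algorithm:
27 = 1 × 23 + 4
23 = 5 × 4 + 3
4 = 1 × 3 + 1
3 = 3 × 1 + 0

GCD(27, 23) = 1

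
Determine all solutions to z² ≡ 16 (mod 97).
The square roots of 16 mod 97 are 93 and 4. Verify: 93² = 8649 ≡ 16 (mod 97)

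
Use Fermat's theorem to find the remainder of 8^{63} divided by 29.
17

By Fermat's Little Theorem, a^(p-1) ≡ 1 (mod p) for prime p and gcd(a, p) = 1
Here p = 29, so 8^28 ≡ 1 (mod 29)
We can reduce the exponent: 63 mod 28 = 7
So 8^63 ≡ 8^7 (mod 29)
Computing: 8^7 mod 29 = 17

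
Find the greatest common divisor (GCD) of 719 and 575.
1

Using the Euclidean algorithm:
719 = 1 × 575 + 144
575 = 3 × 144 + 143
144 = 1 × 143 + 1
143 = 143 × 1 + 0

GCD(719, 575) = 1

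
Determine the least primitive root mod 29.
p - 1 = 28 has prime divisors 2, 7. h is a primitive root mod 29 iff h^(28/q) ≢ 1 (mod 29) for each such q.
h = 2: 2^14 ≡ 28, 2^4 ≡ 16 (mod 29); none is 1, so 2 has order 28 and is a primitive root.
The smallest primitive root mod 29 is g = 2.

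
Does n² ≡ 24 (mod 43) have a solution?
By Euler's criterion: 24^{21} ≡ 1 (mod 43). Since this equals 1, 24 is a QR.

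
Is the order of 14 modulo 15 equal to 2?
Yes, ord_15(14) = 2.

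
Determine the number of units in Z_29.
28

Prime factorization: 29 = 29
Using the formula φ(n) = n × Π(1 - 1/p) for each prime factor p:
φ(29) = 29 × (1 - 1/29)
φ(29) = 28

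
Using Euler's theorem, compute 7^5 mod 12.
By Euler: 7^{4} ≡ 1 (mod 12) since gcd(7, 12) = 1. 5 = 1×4 + 1. So 7^{5} ≡ 7^{1} ≡ 7 (mod 12)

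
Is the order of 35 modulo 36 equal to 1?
No, the actual order is 2, not 1.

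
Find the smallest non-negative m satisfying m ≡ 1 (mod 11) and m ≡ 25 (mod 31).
M = 11 × 31 = 341. M₁ = 31, y₁ ≡ 5 (mod 11). M₂ = 11, y₂ ≡ 17 (mod 31). m = 1×31×5 + 25×11×17 ≡ 56 (mod 341)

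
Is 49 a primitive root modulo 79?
No

To verify, check if 49^(78/q) ≢ 1 (mod 79) for each prime divisor q of 78
Divisors of 78 = 78: [1, 2, 3, 6, 13, 26, 39, 78]
  49^(78/2) = 49^39 ≡ 1 (mod 79)
  49^(78/3) = 49^26 ≡ 23 (mod 79)
  49^(78/13) = 49^6 ≡ 8 (mod 79)
Conclusion: 49 is not a primitive root modulo 79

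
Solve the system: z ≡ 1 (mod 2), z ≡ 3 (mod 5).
M = 2 × 5 = 10. M₁ = 5, y₁ ≡ 1 (mod 2). M₂ = 2, y₂ ≡ 3 (mod 5). z = 1×5×1 + 3×2×3 ≡ 3 (mod 10)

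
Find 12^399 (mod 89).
Using Fermat: 12^{88} ≡ 1 (mod 89). 399 ≡ 47 (mod 88). So 12^{399} ≡ 12^{47} ≡ 52 (mod 89)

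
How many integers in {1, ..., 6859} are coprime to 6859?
6498

Prime factorization: 6859 = 19^3
Using the formula φ(n) = n × Π(1 - 1/p) for each prime factor p:
φ(6859) = 6859 × (1 - 1/19)
φ(6859) = 6498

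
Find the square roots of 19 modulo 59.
The square roots of 19 mod 59 are 45 and 14. Verify: 45² = 2025 ≡ 19 (mod 59)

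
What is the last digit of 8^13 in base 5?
Using Fermat: 8^{4} ≡ 1 (mod 5). 13 ≡ 1 (mod 4). So 8^{13} ≡ 8^{1} ≡ 3 (mod 5)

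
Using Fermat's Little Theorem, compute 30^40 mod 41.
By Fermat's Little Theorem, 30^{40} ≡ 1 (mod 41) since 41 is prime and gcd(30, 41) = 1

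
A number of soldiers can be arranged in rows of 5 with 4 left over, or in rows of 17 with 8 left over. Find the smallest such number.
M = 5 × 17 = 85. M₁ = 17, y₁ ≡ 3 (mod 5). M₂ = 5, y₂ ≡ 7 (mod 17). r = 4×17×3 + 8×5×7 ≡ 59 (mod 85). The smallest positive such number is 59.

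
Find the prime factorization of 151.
151

Divide by primes starting from smallest:
151 ÷ 151 = 1

151 = 151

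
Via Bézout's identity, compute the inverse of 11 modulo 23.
Extended GCD: 11(-2) + 23(1) = 1. So 11^(-1) ≡ 21 ≡ 21 (mod 23). Verify: 11 × 21 = 231 ≡ 1 (mod 23)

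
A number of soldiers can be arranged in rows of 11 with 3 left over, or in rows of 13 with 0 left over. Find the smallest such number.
M = 11 × 13 = 143. M₁ = 13, y₁ ≡ 6 (mod 11). M₂ = 11, y₂ ≡ 6 (mod 13). n = 3×13×6 + 0×11×6 ≡ 91 (mod 143). The smallest positive such number is 91.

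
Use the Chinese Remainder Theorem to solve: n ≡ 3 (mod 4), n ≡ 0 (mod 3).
M = 4 × 3 = 12. M₁ = 3, y₁ ≡ 3 (mod 4). M₂ = 4, y₂ ≡ 1 (mod 3). n = 3×3×3 + 0×4×1 ≡ 3 (mod 12)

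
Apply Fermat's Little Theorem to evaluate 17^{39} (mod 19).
11

By Fermat's Little Theorem, a^(p-1) ≡ 1 (mod p) for prime p and gcd(a, p) = 1
Here p = 19, so 17^18 ≡ 1 (mod 19)
We can reduce the exponent: 39 mod 18 = 3
So 17^39 ≡ 17^3 (mod 19)
Computing: 17^3 mod 19 = 11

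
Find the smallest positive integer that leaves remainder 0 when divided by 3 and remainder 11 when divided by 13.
M = 3 × 13 = 39. M₁ = 13, y₁ ≡ 1 (mod 3). M₂ = 3, y₂ ≡ 9 (mod 13). x = 0×13×1 + 11×3×9 ≡ 24 (mod 39). The smallest positive such number is 24.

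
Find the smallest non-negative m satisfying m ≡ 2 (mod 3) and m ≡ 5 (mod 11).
M = 3 × 11 = 33. M₁ = 11, y₁ ≡ 2 (mod 3). M₂ = 3, y₂ ≡ 4 (mod 11). m = 2×11×2 + 5×3×4 ≡ 5 (mod 33)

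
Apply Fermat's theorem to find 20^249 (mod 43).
By Fermat: 20^{42} ≡ 1 (mod 43). 249 = 5×42 + 39. So 20^{249} ≡ 20^{39} ≡ 22 (mod 43)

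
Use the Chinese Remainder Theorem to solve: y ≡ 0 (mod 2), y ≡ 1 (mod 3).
M = 2 × 3 = 6. M₁ = 3, y₁ ≡ 1 (mod 2). M₂ = 2, y₂ ≡ 2 (mod 3). y = 0×3×1 + 1×2×2 ≡ 4 (mod 6)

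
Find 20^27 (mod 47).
Using repeated squaring. 27 = 16 + 8 + 2 + 1 (binary 11011). Repeated squaring mod 47: 20^1 ≡ 20; 20^2 ≡ 20² = 400 ≡ 24; 20^4 ≡ 24² = 576 ≡ 12; 20^8 ≡ 12² = 144 ≡ 3; 20^16 ≡ 3² = 9 ≡ 9. Multiply: 20^27 = 20^16 × 20^8 × 20^2 × 20^1 ≡ 9 × 3 × 24 × 20 (mod 47): 9 × 3 = 27 ≡ 27; 27 × 24 = 648 ≡ 37; 37 × 20 = 740 ≡ 35. So 20^27 ≡ 35 (mod 47).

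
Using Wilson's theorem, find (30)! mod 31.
By Wilson's theorem, (30)! ≡ -1 ≡ 30 (mod 31)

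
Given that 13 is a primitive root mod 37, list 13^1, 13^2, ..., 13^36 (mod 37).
g^1, g^2, ..., g^{36} mod 37: {13, 21, 14, 34, 35, 11, 32, 9, 6, 4, 15, 10, 19, 25, 29, 7, 17, 36, 24, 16, 23, 3, 2, 26, 5, 28, 31, 33, 22, 27, 18, 12, 8, 30, 20, 1}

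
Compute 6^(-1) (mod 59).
10

Using Extended Euclidean Algorithm:
gcd(6, 59) = 1
Bezout coefficients: 6 × 10 + 59 × -1 = 1
So 6 × 10 ≡ 1 (mod 59)
The inverse is 10 mod 59 = 10
Verification: 6 × 10 = 60 = 1 × 59 + 1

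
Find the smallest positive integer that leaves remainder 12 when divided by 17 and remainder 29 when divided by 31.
M = 17 × 31 = 527. M₁ = 31, y₁ ≡ 11 (mod 17). M₂ = 17, y₂ ≡ 11 (mod 31). k = 12×31×11 + 29×17×11 ≡ 29 (mod 527). The smallest positive such number is 29.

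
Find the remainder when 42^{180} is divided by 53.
By Fermat: 42^{52} ≡ 1 (mod 53). 180 = 3×52 + 24. So 42^{180} ≡ 42^{24} ≡ 46 (mod 53)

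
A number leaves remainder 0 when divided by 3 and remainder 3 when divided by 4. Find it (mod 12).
M = 3 × 4 = 12. M₁ = 4, y₁ ≡ 1 (mod 3). M₂ = 3, y₂ ≡ 3 (mod 4). m = 0×4×1 + 3×3×3 ≡ 3 (mod 12)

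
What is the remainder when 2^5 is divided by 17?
5 = 4 + 1 (binary 101). Repeated squaring mod 17: 2^1 ≡ 2; 2^2 ≡ 2² = 4 ≡ 4; 2^4 ≡ 4² = 16 ≡ 16. Multiply: 2^5 = 2^4 × 2^1 ≡ 16 × 2 (mod 17): 16 × 2 = 32 ≡ 15. So 2^5 ≡ 15 (mod 17).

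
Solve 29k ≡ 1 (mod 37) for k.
29^(-1) ≡ 23 (mod 37). Verification: 29 × 23 = 667 ≡ 1 (mod 37)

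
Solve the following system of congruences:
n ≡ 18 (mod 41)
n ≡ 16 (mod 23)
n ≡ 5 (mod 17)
10596

Using the Chinese Remainder Theorem:
M = product of moduli = 16031
For equation 1: M_1 = 391, 391 ≡ 22 (mod 41), inverse of 391 mod 41 is 28 (check: 22 × 28 = 616 ≡ 1 (mod 41))
For equation 2: M_2 = 697, 697 ≡ 7 (mod 23), inverse of 697 mod 23 is 10 (check: 7 × 10 = 70 ≡ 1 (mod 23))
For equation 3: M_3 = 943, 943 ≡ 8 (mod 17), inverse of 943 mod 17 is 15 (check: 8 × 15 = 120 ≡ 1 (mod 17))
Combine: n ≡ Σ r_i×M_i×(M_i⁻¹ mod m_i) = 18×391×28 + 16×697×10 + 5×943×15 = 197064 + 111520 + 70725 = 379309
379309 mod 16031 = 10596
n ≡ 10596 (mod 16031)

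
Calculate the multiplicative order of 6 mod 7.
Powers of 6 mod 7: 6^1≡6, 6^2≡1. Order = 2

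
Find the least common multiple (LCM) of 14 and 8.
56

First find GCD(14, 8) using the Euclidean algorithm:
14 = 1 × 8 + 6
8 = 1 × 6 + 2
6 = 3 × 2 + 0
GCD(14, 8) = 2

LCM formula: LCM(a, b) = (a × b) / GCD(a, b)
LCM(14, 8) = (14 × 8) / 2
LCM(14, 8) = 112 / 2
LCM(14, 8) = 56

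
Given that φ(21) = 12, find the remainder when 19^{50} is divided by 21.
By Euler: 19^{12} ≡ 1 (mod 21) since gcd(19, 21) = 1. 50 = 4×12 + 2. So 19^{50} ≡ 19^{2} ≡ 4 (mod 21)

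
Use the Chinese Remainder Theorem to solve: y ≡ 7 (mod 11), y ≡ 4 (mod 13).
M = 11 × 13 = 143. M₁ = 13, y₁ ≡ 6 (mod 11). M₂ = 11, y₂ ≡ 6 (mod 13). y = 7×13×6 + 4×11×6 ≡ 95 (mod 143)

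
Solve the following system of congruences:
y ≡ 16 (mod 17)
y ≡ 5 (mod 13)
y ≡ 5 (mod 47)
3671

Using the Chinese Remainder Theorem:
M = product of moduli = 10387
For equation 1: M_1 = 611, 611 ≡ 16 (mod 17), inverse of 611 mod 17 is 16 (check: 16 × 16 = 256 ≡ 1 (mod 17))
For equation 2: M_2 = 799, 799 ≡ 6 (mod 13), inverse of 799 mod 13 is 11 (check: 6 × 11 = 66 ≡ 1 (mod 13))
For equation 3: M_3 = 221, 221 ≡ 33 (mod 47), inverse of 221 mod 47 is 10 (check: 33 × 10 = 330 ≡ 1 (mod 47))
Combine: y ≡ Σ r_i×M_i×(M_i⁻¹ mod m_i) = 16×611×16 + 5×799×11 + 5×221×10 = 156416 + 43945 + 11050 = 211411
211411 mod 10387 = 3671
y ≡ 3671 (mod 10387)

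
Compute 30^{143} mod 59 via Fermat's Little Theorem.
55

By Fermat's Little Theorem, a^(p-1) ≡ 1 (mod p) for prime p and gcd(a, p) = 1
Here p = 59, so 30^58 ≡ 1 (mod 59)
We can reduce the exponent: 143 mod 58 = 27
So 30^143 ≡ 30^27 (mod 59)
Computing: 30^27 mod 59 = 55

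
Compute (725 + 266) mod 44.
23

(725 + 266) = 991
991 mod 44 = 23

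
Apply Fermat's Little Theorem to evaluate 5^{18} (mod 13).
12

By Fermat's Little Theorem, a^(p-1) ≡ 1 (mod p) for prime p and gcd(a, p) = 1
Here p = 13, so 5^12 ≡ 1 (mod 13)
We can reduce the exponent: 18 mod 12 = 6
So 5^18 ≡ 5^6 (mod 13)
Computing: 5^6 mod 13 = 12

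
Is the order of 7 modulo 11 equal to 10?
Yes, ord_11(7) = 10.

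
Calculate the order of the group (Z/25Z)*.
20

Prime factorization: 25 = 5^2
Using the formula φ(n) = n × Π(1 - 1/p) for each prime factor p:
φ(25) = 25 × (1 - 1/5)
φ(25) = 20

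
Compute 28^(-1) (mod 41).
28^(-1) ≡ 22 (mod 41). Verification: 28 × 22 = 616 ≡ 1 (mod 41)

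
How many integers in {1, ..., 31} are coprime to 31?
30

Prime factorization: 31 = 31
Using the formula φ(n) = n × Π(1 - 1/p) for each prime factor p:
φ(31) = 31 × (1 - 1/31)
φ(31) = 30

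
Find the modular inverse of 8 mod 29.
8^(-1) ≡ 11 (mod 29). Verification: 8 × 11 = 88 ≡ 1 (mod 29)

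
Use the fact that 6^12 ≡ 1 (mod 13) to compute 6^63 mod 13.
By Fermat: 6^{12} ≡ 1 (mod 13). 63 = 5×12 + 3. So 6^{63} ≡ 6^{3} ≡ 8 (mod 13)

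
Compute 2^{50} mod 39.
4

Using successive squaring:
Binary expansion of 50: 110010
Powers of 2 mod 39 (each is the square of the previous):
  2^1 ≡ 2 (mod 39)
  2^2 ≡ 2² = 4 ≡ 4 (mod 39)
  2^4 ≡ 4² = 16 ≡ 16 (mod 39)
  2^8 ≡ 16² = 256 ≡ 22 (mod 39)
  2^16 ≡ 22² = 484 ≡ 16 (mod 39)
  2^32 ≡ 16² = 256 ≡ 22 (mod 39)
50 = 32 + 16 + 2, so 2^50 = 2^32 × 2^16 × 2^2 ≡ 22 × 16 × 4 (mod 39)
Multiplying step by step:
  22 × 16 = 352 ≡ 1 (mod 39)
  1 × 4 = 4 ≡ 4 (mod 39)
Result: 2^50 ≡ 4 (mod 39)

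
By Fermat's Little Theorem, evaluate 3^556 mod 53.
By Fermat: 3^{52} ≡ 1 (mod 53). 556 ≡ 36 (mod 52). So 3^{556} ≡ 3^{36} ≡ 46 (mod 53)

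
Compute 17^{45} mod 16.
1

Using successive squaring:
Binary expansion of 45: 101101
Powers of 17 mod 16 (each is the square of the previous):
  17^1 ≡ 1 (mod 16)
  17^2 ≡ 1² = 1 ≡ 1 (mod 16)
  17^4 ≡ 1² = 1 ≡ 1 (mod 16)
  17^8 ≡ 1² = 1 ≡ 1 (mod 16)
  17^16 ≡ 1² = 1 ≡ 1 (mod 16)
  17^32 ≡ 1² = 1 ≡ 1 (mod 16)
45 = 32 + 8 + 4 + 1, so 17^45 = 17^32 × 17^8 × 17^4 × 17^1 ≡ 1 × 1 × 1 × 1 (mod 16)
Multiplying step by step:
  1 × 1 = 1 ≡ 1 (mod 16)
  1 × 1 = 1 ≡ 1 (mod 16)
  1 × 1 = 1 ≡ 1 (mod 16)
Result: 17^45 ≡ 1 (mod 16)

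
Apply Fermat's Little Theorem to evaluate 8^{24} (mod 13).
1

By Fermat's Little Theorem, a^(p-1) ≡ 1 (mod p) for prime p and gcd(a, p) = 1
Here p = 13, so 8^12 ≡ 1 (mod 13)
We can reduce the exponent: 24 mod 12 = 0
So 8^24 ≡ 8^0 (mod 13)
Computing: 8^0 mod 13 = 1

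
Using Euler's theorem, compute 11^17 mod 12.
By Euler: 11^{4} ≡ 1 (mod 12) since gcd(11, 12) = 1. 17 = 4×4 + 1. So 11^{17} ≡ 11^{1} ≡ 11 (mod 12)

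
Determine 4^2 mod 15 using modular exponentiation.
2 = 2 (binary 10). Repeated squaring mod 15: 4^1 ≡ 4; 4^2 ≡ 4² = 16 ≡ 1. So 4^2 ≡ 1 (mod 15).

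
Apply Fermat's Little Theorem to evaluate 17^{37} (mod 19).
17

By Fermat's Little Theorem, a^(p-1) ≡ 1 (mod p) for prime p and gcd(a, p) = 1
Here p = 19, so 17^18 ≡ 1 (mod 19)
We can reduce the exponent: 37 mod 18 = 1
So 17^37 ≡ 17^1 (mod 19)
Computing: 17^1 mod 19 = 17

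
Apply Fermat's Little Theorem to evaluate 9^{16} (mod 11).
9

By Fermat's Little Theorem, a^(p-1) ≡ 1 (mod p) for prime p and gcd(a, p) = 1
Here p = 11, so 9^10 ≡ 1 (mod 11)
We can reduce the exponent: 16 mod 10 = 6
So 9^16 ≡ 9^6 (mod 11)
Computing: 9^6 mod 11 = 9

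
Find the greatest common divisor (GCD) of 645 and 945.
15

Using the Euclidean algorithm:
645 = 0 × 945 + 645
945 = 1 × 645 + 300
645 = 2 × 300 + 45
300 = 6 × 45 + 30
45 = 1 × 30 + 15
30 = 2 × 15 + 0

GCD(645, 945) = 15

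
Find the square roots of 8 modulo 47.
The square roots of 8 mod 47 are 14 and 33. Verify: 14² = 196 ≡ 8 (mod 47)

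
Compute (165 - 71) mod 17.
9

(165 - 71) = 94
94 mod 17 = 9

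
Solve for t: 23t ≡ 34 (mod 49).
10

Since gcd(23, 49) = 1 divides 34, a solution exists.
Multiply both sides by the inverse of 23 mod 49:
  23^(-1) mod 49 = 32
  x ≡ 32 × 34 ≡ 1088 ≡ 10 (mod 49)
Verification: 23 × 10 = 230 = 4 × 49 + 34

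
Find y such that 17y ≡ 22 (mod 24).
14

Since gcd(17, 24) = 1 divides 22, a solution exists.
Multiply both sides by the inverse of 17 mod 24:
  17^(-1) mod 24 = 17
  x ≡ 17 × 22 ≡ 374 ≡ 14 (mod 24)
Verification: 17 × 14 = 238 = 9 × 24 + 22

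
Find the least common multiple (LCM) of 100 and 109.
10900

First find GCD(100, 109) using the Euclidean algorithm:
100 = 0 × 109 + 100
109 = 1 × 100 + 9
100 = 11 × 9 + 1
9 = 9 × 1 + 0
GCD(100, 109) = 1

LCM formula: LCM(a, b) = (a × b) / GCD(a, b)
LCM(100, 109) = (100 × 109) / 1
LCM(100, 109) = 10900 / 1
LCM(100, 109) = 10900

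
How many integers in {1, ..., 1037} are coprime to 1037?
960

Prime factorization: 1037 = 17 × 61
Using the formula φ(n) = n × Π(1 - 1/p) for each prime factor p:
φ(1037) = 1037 × (1 - 1/17) × (1 - 1/61)
φ(1037) = 960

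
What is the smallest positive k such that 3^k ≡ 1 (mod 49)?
Powers of 3 mod 49: 3^1≡3, 3^2≡9, 3^3≡27, 3^4≡32, 3^5≡47, 3^6≡43, 3^7≡31, 3^8≡44, 3^9≡34, 3^10≡4, 3^11≡12, 3^12≡36, 3^13≡10, 3^14≡30, 3^15≡41, 3^16≡25, 3^17≡26, 3^18≡29, 3^19≡38, 3^20≡16, 3^21≡48, 3^22≡46, 3^23≡40, 3^24≡22, 3^25≡17, 3^26≡2, 3^27≡6, 3^28≡18, 3^29≡5, 3^30≡15, 3^31≡45, 3^32≡37, 3^33≡13, 3^34≡39, 3^35≡19, 3^36≡8, 3^37≡24, 3^38≡23, 3^39≡20, 3^40≡11, 3^41≡33, 3^42≡1. Order = 42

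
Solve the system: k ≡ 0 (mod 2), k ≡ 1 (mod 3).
M = 2 × 3 = 6. M₁ = 3, y₁ ≡ 1 (mod 2). M₂ = 2, y₂ ≡ 2 (mod 3). k = 0×3×1 + 1×2×2 ≡ 4 (mod 6)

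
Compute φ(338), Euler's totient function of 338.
156

Prime factorization: 338 = 2 × 13^2
Using the formula φ(n) = n × Π(1 - 1/p) for each prime factor p:
φ(338) = 338 × (1 - 1/2) × (1 - 1/13)
φ(338) = 156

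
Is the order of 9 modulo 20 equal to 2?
Yes, ord_20(9) = 2.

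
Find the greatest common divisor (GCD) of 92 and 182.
2

Using the Euclidean algorithm:
92 = 0 × 182 + 92
182 = 1 × 92 + 90
92 = 1 × 90 + 2
90 = 45 × 2 + 0

GCD(92, 182) = 2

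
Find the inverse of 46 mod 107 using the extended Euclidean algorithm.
Extended GCD: 46(7) + 107(-3) = 1. So 46^(-1) ≡ 7 ≡ 7 (mod 107). Verify: 46 × 7 = 322 ≡ 1 (mod 107)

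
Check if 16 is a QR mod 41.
By Euler's criterion: 16^{20} ≡ 1 (mod 41). Since this equals 1, 16 is a QR.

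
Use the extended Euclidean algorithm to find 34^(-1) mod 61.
Extended GCD: 34(9) + 61(-5) = 1. So 34^(-1) ≡ 9 ≡ 9 (mod 61). Verify: 34 × 9 = 306 ≡ 1 (mod 61)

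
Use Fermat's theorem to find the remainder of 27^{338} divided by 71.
24

By Fermat's Little Theorem, a^(p-1) ≡ 1 (mod p) for prime p and gcd(a, p) = 1
Here p = 71, so 27^70 ≡ 1 (mod 71)
We can reduce the exponent: 338 mod 70 = 58
So 27^338 ≡ 27^58 (mod 71)
Computing: 27^58 mod 71 = 24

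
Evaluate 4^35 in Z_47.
Using repeated squaring. 35 = 32 + 2 + 1 (binary 100011). Repeated squaring mod 47: 4^1 ≡ 4; 4^2 ≡ 4² = 16 ≡ 16; 4^4 ≡ 16² = 256 ≡ 21; 4^8 ≡ 21² = 441 ≡ 18; 4^16 ≡ 18² = 324 ≡ 42; 4^32 ≡ 42² = 1764 ≡ 25. Multiply: 4^35 = 4^32 × 4^2 × 4^1 ≡ 25 × 16 × 4 (mod 47): 25 × 16 = 400 ≡ 24; 24 × 4 = 96 ≡ 2. So 4^35 ≡ 2 (mod 47).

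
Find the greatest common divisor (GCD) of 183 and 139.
1

Using the Euclidean algorithm:
183 = 1 × 139 + 44
139 = 3 × 44 + 7
44 = 6 × 7 + 2
7 = 3 × 2 + 1
2 = 2 × 1 + 0

GCD(183, 139) = 1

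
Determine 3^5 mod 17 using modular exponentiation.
5 = 4 + 1 (binary 101). Repeated squaring mod 17: 3^1 ≡ 3; 3^2 ≡ 3² = 9 ≡ 9; 3^4 ≡ 9² = 81 ≡ 13. Multiply: 3^5 = 3^4 × 3^1 ≡ 13 × 3 (mod 17): 13 × 3 = 39 ≡ 5. So 3^5 ≡ 5 (mod 17).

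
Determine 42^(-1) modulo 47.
42^(-1) ≡ 28 (mod 47). Verification: 42 × 28 = 1176 ≡ 1 (mod 47)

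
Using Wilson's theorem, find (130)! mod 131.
By Wilson's theorem, (130)! ≡ -1 ≡ 130 (mod 131)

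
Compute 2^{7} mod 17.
9

Using successive squaring:
Binary expansion of 7: 111
Powers of 2 mod 17 (each is the square of the previous):
  2^1 ≡ 2 (mod 17)
  2^2 ≡ 2² = 4 ≡ 4 (mod 17)
  2^4 ≡ 4² = 16 ≡ 16 (mod 17)
7 = 4 + 2 + 1, so 2^7 = 2^4 × 2^2 × 2^1 ≡ 16 × 4 × 2 (mod 17)
Multiplying step by step:
  16 × 4 = 64 ≡ 13 (mod 17)
  13 × 2 = 26 ≡ 9 (mod 17)
Result: 2^7 ≡ 9 (mod 17)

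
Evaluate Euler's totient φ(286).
120

Prime factorization: 286 = 2 × 11 × 13
Using the formula φ(n) = n × Π(1 - 1/p) for each prime factor p:
φ(286) = 286 × (1 - 1/2) × (1 - 1/11) × (1 - 1/13)
φ(286) = 120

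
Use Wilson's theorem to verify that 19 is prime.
(18)! mod 19 = 18. Since this equals -1 (mod 19), Wilson confirms 19 is prime.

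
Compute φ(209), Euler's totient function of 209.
180

Prime factorization: 209 = 11 × 19
Using the formula φ(n) = n × Π(1 - 1/p) for each prime factor p:
φ(209) = 209 × (1 - 1/11) × (1 - 1/19)
φ(209) = 180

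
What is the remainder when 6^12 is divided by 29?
Using repeated squaring. 12 = 8 + 4 (binary 1100). Repeated squaring mod 29: 6^1 ≡ 6; 6^2 ≡ 6² = 36 ≡ 7; 6^4 ≡ 7² = 49 ≡ 20; 6^8 ≡ 20² = 400 ≡ 23. Multiply: 6^12 = 6^8 × 6^4 ≡ 23 × 20 (mod 29): 23 × 20 = 460 ≡ 25. So 6^12 ≡ 25 (mod 29).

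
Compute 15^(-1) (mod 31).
29

Using Extended Euclidean Algorithm:
gcd(15, 31) = 1
Bezout coefficients: 15 × -2 + 31 × 1 = 1
So 15 × -2 ≡ 1 (mod 31)
The inverse is -2 mod 31 = 29
Verification: 15 × 29 = 435 = 14 × 31 + 1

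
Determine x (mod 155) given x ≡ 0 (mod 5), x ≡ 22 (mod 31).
115

Using the Chinese Remainder Theorem:
M = product of moduli = 155
For equation 1: M_1 = 31, 31 ≡ 1 (mod 5), inverse of 31 mod 5 is 1 (check: 1 × 1 = 1 ≡ 1 (mod 5))
For equation 2: M_2 = 5, 5 ≡ 5 (mod 31), inverse of 5 mod 31 is 25 (check: 5 × 25 = 125 ≡ 1 (mod 31))
Combine: x ≡ Σ r_i×M_i×(M_i⁻¹ mod m_i) = 0×31×1 + 22×5×25 = 0 + 2750 = 2750
2750 mod 155 = 115
x ≡ 115 (mod 155)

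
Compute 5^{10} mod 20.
5

Using successive squaring:
Binary expansion of 10: 1010
Powers of 5 mod 20 (each is the square of the previous):
  5^1 ≡ 5 (mod 20)
  5^2 ≡ 5² = 25 ≡ 5 (mod 20)
  5^4 ≡ 5² = 25 ≡ 5 (mod 20)
  5^8 ≡ 5² = 25 ≡ 5 (mod 20)
10 = 8 + 2, so 5^10 = 5^8 × 5^2 ≡ 5 × 5 (mod 20)
Multiplying step by step:
  5 × 5 = 25 ≡ 5 (mod 20)
Result: 5^10 ≡ 5 (mod 20)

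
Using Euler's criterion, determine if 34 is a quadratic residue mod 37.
By Euler's criterion: 34^{18} ≡ 1 (mod 37). Since this equals 1, 34 is a QR.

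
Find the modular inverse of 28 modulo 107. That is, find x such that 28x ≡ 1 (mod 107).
65

Using Extended Euclidean Algorithm:
gcd(28, 107) = 1
Bezout coefficients: 28 × -42 + 107 × 11 = 1
So 28 × -42 ≡ 1 (mod 107)
The inverse is -42 mod 107 = 65
Verification: 28 × 65 = 1820 = 17 × 107 + 1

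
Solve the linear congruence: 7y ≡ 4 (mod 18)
16

Since gcd(7, 18) = 1 divides 4, a solution exists.
Multiply both sides by the inverse of 7 mod 18:
  7^(-1) mod 18 = 13
  x ≡ 13 × 4 ≡ 52 ≡ 16 (mod 18)
Verification: 7 × 16 = 112 = 6 × 18 + 4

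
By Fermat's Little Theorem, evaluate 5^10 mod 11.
By Fermat's Little Theorem, 5^{10} ≡ 1 (mod 11) since 11 is prime and gcd(5, 11) = 1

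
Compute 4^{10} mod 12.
4

Using successive squaring:
Binary expansion of 10: 1010
Powers of 4 mod 12 (each is the square of the previous):
  4^1 ≡ 4 (mod 12)
  4^2 ≡ 4² = 16 ≡ 4 (mod 12)
  4^4 ≡ 4² = 16 ≡ 4 (mod 12)
  4^8 ≡ 4² = 16 ≡ 4 (mod 12)
10 = 8 + 2, so 4^10 = 4^8 × 4^2 ≡ 4 × 4 (mod 12)
Multiplying step by step:
  4 × 4 = 16 ≡ 4 (mod 12)
Result: 4^10 ≡ 4 (mod 12)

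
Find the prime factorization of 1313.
13 × 101

Divide by primes starting from smallest:
1313 ÷ 13 = 101
101 ÷ 101 = 1

1313 = 13 × 101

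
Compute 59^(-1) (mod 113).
59^(-1) ≡ 23 (mod 113). Verification: 59 × 23 = 1357 ≡ 1 (mod 113)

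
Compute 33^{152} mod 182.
81

Using successive squaring:
Binary expansion of 152: 10011000
Powers of 33 mod 182 (each is the square of the previous):
  33^1 ≡ 33 (mod 182)
  33^2 ≡ 33² = 1089 ≡ 179 (mod 182)
  33^4 ≡ 179² = 32041 ≡ 9 (mod 182)
  33^8 ≡ 9² = 81 ≡ 81 (mod 182)
  33^16 ≡ 81² = 6561 ≡ 9 (mod 182)
  33^32 ≡ 9² = 81 ≡ 81 (mod 182)
  33^64 ≡ 81² = 6561 ≡ 9 (mod 182)
  33^128 ≡ 9² = 81 ≡ 81 (mod 182)
152 = 128 + 16 + 8, so 33^152 = 33^128 × 33^16 × 33^8 ≡ 81 × 9 × 81 (mod 182)
Multiplying step by step:
  81 × 9 = 729 ≡ 1 (mod 182)
  1 × 81 = 81 ≡ 81 (mod 182)
Result: 33^152 ≡ 81 (mod 182)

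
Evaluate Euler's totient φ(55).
40

Prime factorization: 55 = 5 × 11
Using the formula φ(n) = n × Π(1 - 1/p) for each prime factor p:
φ(55) = 55 × (1 - 1/5) × (1 - 1/11)
φ(55) = 40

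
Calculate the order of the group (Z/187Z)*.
160

Prime factorization: 187 = 11 × 17
Using the formula φ(n) = n × Π(1 - 1/p) for each prime factor p:
φ(187) = 187 × (1 - 1/11) × (1 - 1/17)
φ(187) = 160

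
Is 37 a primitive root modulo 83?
No

To verify, check if 37^(82/q) ≢ 1 (mod 83) for each prime divisor q of 82
Divisors of 82 = 82: [1, 2, 41, 82]
  37^(82/41) = 37^2 ≡ 41 (mod 83)
  37^(82/2) = 37^41 ≡ 1 (mod 83)
Conclusion: 37 is not a primitive root modulo 83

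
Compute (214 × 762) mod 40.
28

(214 × 762) = 163068
163068 mod 40 = 28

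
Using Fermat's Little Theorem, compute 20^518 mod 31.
By Fermat: 20^{30} ≡ 1 (mod 31). 518 ≡ 8 (mod 30). So 20^{518} ≡ 20^{8} ≡ 19 (mod 31)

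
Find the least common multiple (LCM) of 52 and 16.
208

First find GCD(52, 16) using the Euclidean algorithm:
52 = 3 × 16 + 4
16 = 4 × 4 + 0
GCD(52, 16) = 4

LCM formula: LCM(a, b) = (a × b) / GCD(a, b)
LCM(52, 16) = (52 × 16) / 4
LCM(52, 16) = 832 / 4
LCM(52, 16) = 208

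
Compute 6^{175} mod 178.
104

Using successive squaring:
Binary expansion of 175: 10101111
Powers of 6 mod 178 (each is the square of the previous):
  6^1 ≡ 6 (mod 178)
  6^2 ≡ 6² = 36 ≡ 36 (mod 178)
  6^4 ≡ 36² = 1296 ≡ 50 (mod 178)
  6^8 ≡ 50² = 2500 ≡ 8 (mod 178)
  6^16 ≡ 8² = 64 ≡ 64 (mod 178)
  6^32 ≡ 64² = 4096 ≡ 2 (mod 178)
  6^64 ≡ 2² = 4 ≡ 4 (mod 178)
  6^128 ≡ 4² = 16 ≡ 16 (mod 178)
175 = 128 + 32 + 8 + 4 + 2 + 1, so 6^175 = 6^128 × 6^32 × 6^8 × 6^4 × 6^2 × 6^1 ≡ 16 × 2 × 8 × 50 × 36 × 6 (mod 178)
Multiplying step by step:
  16 × 2 = 32 ≡ 32 (mod 178)
  32 × 8 = 256 ≡ 78 (mod 178)
  78 × 50 = 3900 ≡ 162 (mod 178)
  162 × 36 = 5832 ≡ 136 (mod 178)
  136 × 6 = 816 ≡ 104 (mod 178)
Result: 6^175 ≡ 104 (mod 178)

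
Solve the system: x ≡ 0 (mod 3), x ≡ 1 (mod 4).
M = 3 × 4 = 12. M₁ = 4, y₁ ≡ 1 (mod 3). M₂ = 3, y₂ ≡ 3 (mod 4). x = 0×4×1 + 1×3×3 ≡ 9 (mod 12)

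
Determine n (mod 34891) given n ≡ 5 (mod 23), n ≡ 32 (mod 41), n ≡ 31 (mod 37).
7986

Using the Chinese Remainder Theorem:
M = product of moduli = 34891
For equation 1: M_1 = 1517, 1517 ≡ 22 (mod 23), inverse of 1517 mod 23 is 22 (check: 22 × 22 = 484 ≡ 1 (mod 23))
For equation 2: M_2 = 851, 851 ≡ 31 (mod 41), inverse of 851 mod 41 is 4 (check: 31 × 4 = 124 ≡ 1 (mod 41))
For equation 3: M_3 = 943, 943 ≡ 18 (mod 37), inverse of 943 mod 37 is 35 (check: 18 × 35 = 630 ≡ 1 (mod 37))
Combine: n ≡ Σ r_i×M_i×(M_i⁻¹ mod m_i) = 5×1517×22 + 32×851×4 + 31×943×35 = 166870 + 108928 + 1023155 = 1298953
1298953 mod 34891 = 7986
n ≡ 7986 (mod 34891)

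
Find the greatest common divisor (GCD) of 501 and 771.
3

Using the Euclidean algorithm:
501 = 0 × 771 + 501
771 = 1 × 501 + 270
501 = 1 × 270 + 231
270 = 1 × 231 + 39
231 = 5 × 39 + 36
39 = 1 × 36 + 3
36 = 12 × 3 + 0

GCD(501, 771) = 3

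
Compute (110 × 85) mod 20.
10

(110 × 85) = 9350
9350 mod 20 = 10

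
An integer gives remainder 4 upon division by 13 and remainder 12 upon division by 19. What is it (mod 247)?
M = 13 × 19 = 247. M₁ = 19, y₁ ≡ 11 (mod 13). M₂ = 13, y₂ ≡ 3 (mod 19). k = 4×19×11 + 12×13×3 ≡ 69 (mod 247). The smallest positive such number is 69.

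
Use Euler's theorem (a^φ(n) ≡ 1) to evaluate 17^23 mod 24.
By Euler: 17^{8} ≡ 1 (mod 24) since gcd(17, 24) = 1. 23 = 2×8 + 7. So 17^{23} ≡ 17^{7} ≡ 17 (mod 24)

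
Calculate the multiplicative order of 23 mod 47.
Powers of 23 mod 47: 23^1≡23, 23^2≡12, 23^3≡41, 23^4≡3, 23^5≡22, 23^6≡36, 23^7≡29, 23^8≡9, 23^9≡19, 23^10≡14, 23^11≡40, 23^12≡27, 23^13≡10, 23^14≡42, 23^15≡26, 23^16≡34, 23^17≡30, 23^18≡32, 23^19≡31, 23^20≡8, 23^21≡43, 23^22≡2, 23^23≡46, 23^24≡24, 23^25≡35, 23^26≡6, 23^27≡44, 23^28≡25, 23^29≡11, 23^30≡18, 23^31≡38, 23^32≡28, 23^33≡33, 23^34≡7, 23^35≡20, 23^36≡37, 23^37≡5, 23^38≡21, 23^39≡13, 23^40≡17, 23^41≡15, 23^42≡16, 23^43≡39, 23^44≡4, 23^45≡45, 23^46≡1. Order = 46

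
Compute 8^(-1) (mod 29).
8^(-1) ≡ 11 (mod 29). Verification: 8 × 11 = 88 ≡ 1 (mod 29)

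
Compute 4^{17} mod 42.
16

Using successive squaring:
Binary expansion of 17: 10001
Powers of 4 mod 42 (each is the square of the previous):
  4^1 ≡ 4 (mod 42)
  4^2 ≡ 4² = 16 ≡ 16 (mod 42)
  4^4 ≡ 16² = 256 ≡ 4 (mod 42)
  4^8 ≡ 4² = 16 ≡ 16 (mod 42)
  4^16 ≡ 16² = 256 ≡ 4 (mod 42)
17 = 16 + 1, so 4^17 = 4^16 × 4^1 ≡ 4 × 4 (mod 42)
Multiplying step by step:
  4 × 4 = 16 ≡ 16 (mod 42)
Result: 4^17 ≡ 16 (mod 42)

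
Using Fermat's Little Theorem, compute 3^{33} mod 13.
1

By Fermat's Little Theorem, a^(p-1) ≡ 1 (mod p) for prime p and gcd(a, p) = 1
Here p = 13, so 3^12 ≡ 1 (mod 13)
We can reduce the exponent: 33 mod 12 = 9
So 3^33 ≡ 3^9 (mod 13)
Computing: 3^9 mod 13 = 1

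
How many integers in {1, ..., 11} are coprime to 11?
10

Prime factorization: 11 = 11
Using the formula φ(n) = n × Π(1 - 1/p) for each prime factor p:
φ(11) = 11 × (1 - 1/11)
φ(11) = 10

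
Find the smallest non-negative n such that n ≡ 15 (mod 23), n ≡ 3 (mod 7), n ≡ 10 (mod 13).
1648

Using the Chinese Remainder Theorem:
M = product of moduli = 2093
For equation 1: M_1 = 91, 91 ≡ 22 (mod 23), inverse of 91 mod 23 is 22 (check: 22 × 22 = 484 ≡ 1 (mod 23))
For equation 2: M_2 = 299, 299 ≡ 5 (mod 7), inverse of 299 mod 7 is 3 (check: 5 × 3 = 15 ≡ 1 (mod 7))
For equation 3: M_3 = 161, 161 ≡ 5 (mod 13), inverse of 161 mod 13 is 8 (check: 5 × 8 = 40 ≡ 1 (mod 13))
Combine: n ≡ Σ r_i×M_i×(M_i⁻¹ mod m_i) = 15×91×22 + 3×299×3 + 10×161×8 = 30030 + 2691 + 12880 = 45601
45601 mod 2093 = 1648
n ≡ 1648 (mod 2093)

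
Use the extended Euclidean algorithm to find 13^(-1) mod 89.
Extended GCD: 13(-41) + 89(6) = 1. So 13^(-1) ≡ 48 ≡ 48 (mod 89). Verify: 13 × 48 = 624 ≡ 1 (mod 89)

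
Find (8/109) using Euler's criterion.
(8/109) = 8^{54} mod 109 = -1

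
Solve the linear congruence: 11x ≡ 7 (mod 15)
2

Since gcd(11, 15) = 1 divides 7, a solution exists.
Multiply both sides by the inverse of 11 mod 15:
  11^(-1) mod 15 = 11
  x ≡ 11 × 7 ≡ 77 ≡ 2 (mod 15)
Verification: 11 × 2 = 22 = 1 × 15 + 7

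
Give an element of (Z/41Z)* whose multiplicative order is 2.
40 has order 2 mod 41 since 40^{2} ≡ 1 (mod 41) and no smaller power works.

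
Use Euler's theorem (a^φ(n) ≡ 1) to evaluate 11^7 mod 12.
By Euler: 11^{4} ≡ 1 (mod 12) since gcd(11, 12) = 1. 7 = 1×4 + 3. So 11^{7} ≡ 11^{3} ≡ 11 (mod 12)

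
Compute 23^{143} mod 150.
17

Using successive squaring:
Binary expansion of 143: 10001111
Powers of 23 mod 150 (each is the square of the previous):
  23^1 ≡ 23 (mod 150)
  23^2 ≡ 23² = 529 ≡ 79 (mod 150)
  23^4 ≡ 79² = 6241 ≡ 91 (mod 150)
  23^8 ≡ 91² = 8281 ≡ 31 (mod 150)
  23^16 ≡ 31² = 961 ≡ 61 (mod 150)
  23^32 ≡ 61² = 3721 ≡ 121 (mod 150)
  23^64 ≡ 121² = 14641 ≡ 91 (mod 150)
  23^128 ≡ 91² = 8281 ≡ 31 (mod 150)
143 = 128 + 8 + 4 + 2 + 1, so 23^143 = 23^128 × 23^8 × 23^4 × 23^2 × 23^1 ≡ 31 × 31 × 91 × 79 × 23 (mod 150)
Multiplying step by step:
  31 × 31 = 961 ≡ 61 (mod 150)
  61 × 91 = 5551 ≡ 1 (mod 150)
  1 × 79 = 79 ≡ 79 (mod 150)
  79 × 23 = 1817 ≡ 17 (mod 150)
Result: 23^143 ≡ 17 (mod 150)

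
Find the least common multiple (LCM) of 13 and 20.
260

First find GCD(13, 20) using the Euclidean algorithm:
13 = 0 × 20 + 13
20 = 1 × 13 + 7
13 = 1 × 7 + 6
7 = 1 × 6 + 1
6 = 6 × 1 + 0
GCD(13, 20) = 1

LCM formula: LCM(a, b) = (a × b) / GCD(a, b)
LCM(13, 20) = (13 × 20) / 1
LCM(13, 20) = 260 / 1
LCM(13, 20) = 260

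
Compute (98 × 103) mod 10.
4

(98 × 103) = 10094
10094 mod 10 = 4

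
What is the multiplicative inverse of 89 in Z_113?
89^(-1) ≡ 80 (mod 113). Verification: 89 × 80 = 7120 ≡ 1 (mod 113)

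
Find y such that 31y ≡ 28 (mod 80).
68

Since gcd(31, 80) = 1 divides 28, a solution exists.
Multiply both sides by the inverse of 31 mod 80:
  31^(-1) mod 80 = 31
  x ≡ 31 × 28 ≡ 868 ≡ 68 (mod 80)
Verification: 31 × 68 = 2108 = 26 × 80 + 28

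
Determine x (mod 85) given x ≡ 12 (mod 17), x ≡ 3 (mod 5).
63

Using the Chinese Remainder Theorem:
M = product of moduli = 85
For equation 1: M_1 = 5, 5 ≡ 5 (mod 17), inverse of 5 mod 17 is 7 (check: 5 × 7 = 35 ≡ 1 (mod 17))
For equation 2: M_2 = 17, 17 ≡ 2 (mod 5), inverse of 17 mod 5 is 3 (check: 2 × 3 = 6 ≡ 1 (mod 5))
Combine: x ≡ Σ r_i×M_i×(M_i⁻¹ mod m_i) = 12×5×7 + 3×17×3 = 420 + 153 = 573
573 mod 85 = 63
x ≡ 63 (mod 85)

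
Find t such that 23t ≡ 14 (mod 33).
25

Since gcd(23, 33) = 1 divides 14, a solution exists.
Multiply both sides by the inverse of 23 mod 33:
  23^(-1) mod 33 = 23
  x ≡ 23 × 14 ≡ 322 ≡ 25 (mod 33)
Verification: 23 × 25 = 575 = 17 × 33 + 14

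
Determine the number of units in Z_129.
84

Prime factorization: 129 = 3 × 43
Using the formula φ(n) = n × Π(1 - 1/p) for each prime factor p:
φ(129) = 129 × (1 - 1/3) × (1 - 1/43)
φ(129) = 84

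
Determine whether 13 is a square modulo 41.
By Euler's criterion: 13^{20} ≡ 40 (mod 41). Since this equals -1 (≡ 40), 13 is not a QR.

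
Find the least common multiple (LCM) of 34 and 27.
918

First find GCD(34, 27) using the Euclidean algorithm:
34 = 1 × 27 + 7
27 = 3 × 7 + 6
7 = 1 × 6 + 1
6 = 6 × 1 + 0
GCD(34, 27) = 1

LCM formula: LCM(a, b) = (a × b) / GCD(a, b)
LCM(34, 27) = (34 × 27) / 1
LCM(34, 27) = 918 / 1
LCM(34, 27) = 918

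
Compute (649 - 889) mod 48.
0

(649 - 889) = -240
-240 mod 48 = 0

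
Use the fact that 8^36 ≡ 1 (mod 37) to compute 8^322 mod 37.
By Fermat: 8^{36} ≡ 1 (mod 37). 322 = 8×36 + 34. So 8^{322} ≡ 8^{34} ≡ 11 (mod 37)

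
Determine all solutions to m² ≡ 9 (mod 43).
The square roots of 9 mod 43 are 40 and 3. Verify: 40² = 1600 ≡ 9 (mod 43)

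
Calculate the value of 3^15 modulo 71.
Using repeated squaring. 15 = 8 + 4 + 2 + 1 (binary 1111). Repeated squaring mod 71: 3^1 ≡ 3; 3^2 ≡ 3² = 9 ≡ 9; 3^4 ≡ 9² = 81 ≡ 10; 3^8 ≡ 10² = 100 ≡ 29. Multiply: 3^15 = 3^8 × 3^4 × 3^2 × 3^1 ≡ 29 × 10 × 9 × 3 (mod 71): 29 × 10 = 290 ≡ 6; 6 × 9 = 54 ≡ 54; 54 × 3 = 162 ≡ 20. So 3^15 ≡ 20 (mod 71).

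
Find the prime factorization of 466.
2 × 233

Divide by primes starting from smallest:
466 ÷ 2 = 233
233 ÷ 233 = 1

466 = 2 × 233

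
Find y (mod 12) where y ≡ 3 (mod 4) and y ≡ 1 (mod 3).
M = 4 × 3 = 12. M₁ = 3, y₁ ≡ 3 (mod 4). M₂ = 4, y₂ ≡ 1 (mod 3). y = 3×3×3 + 1×4×1 ≡ 7 (mod 12)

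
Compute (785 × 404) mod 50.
40

(785 × 404) = 317140
317140 mod 50 = 40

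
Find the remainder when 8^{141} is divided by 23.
By Fermat: 8^{22} ≡ 1 (mod 23). 141 = 6×22 + 9. So 8^{141} ≡ 8^{9} ≡ 9 (mod 23)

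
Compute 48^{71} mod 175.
27

Using successive squaring:
Binary expansion of 71: 1000111
Powers of 48 mod 175 (each is the square of the previous):
  48^1 ≡ 48 (mod 175)
  48^2 ≡ 48² = 2304 ≡ 29 (mod 175)
  48^4 ≡ 29² = 841 ≡ 141 (mod 175)
  48^8 ≡ 141² = 19881 ≡ 106 (mod 175)
  48^16 ≡ 106² = 11236 ≡ 36 (mod 175)
  48^32 ≡ 36² = 1296 ≡ 71 (mod 175)
  48^64 ≡ 71² = 5041 ≡ 141 (mod 175)
71 = 64 + 4 + 2 + 1, so 48^71 = 48^64 × 48^4 × 48^2 × 48^1 ≡ 141 × 141 × 29 × 48 (mod 175)
Multiplying step by step:
  141 × 141 = 19881 ≡ 106 (mod 175)
  106 × 29 = 3074 ≡ 99 (mod 175)
  99 × 48 = 4752 ≡ 27 (mod 175)
Result: 48^71 ≡ 27 (mod 175)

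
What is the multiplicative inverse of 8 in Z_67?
8^(-1) ≡ 42 (mod 67). Verification: 8 × 42 = 336 ≡ 1 (mod 67)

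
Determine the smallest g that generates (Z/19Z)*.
2

A primitive root g modulo p has order p-1 = 18
Prime divisors of 18: [2, 3]
g is a primitive root iff g^(18/q) ≢ 1 (mod 19) for each prime divisor q
Testing small values:
  g = 2: 2^9 ≡ 18, 2^6 ≡ 7 (mod 19) → none is 1, primitive root!
The smallest primitive root is 2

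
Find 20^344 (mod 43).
Using Fermat: 20^{42} ≡ 1 (mod 43). 344 ≡ 8 (mod 42). So 20^{344} ≡ 20^{8} ≡ 9 (mod 43)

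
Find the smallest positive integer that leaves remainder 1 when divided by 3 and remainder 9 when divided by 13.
M = 3 × 13 = 39. M₁ = 13, y₁ ≡ 1 (mod 3). M₂ = 3, y₂ ≡ 9 (mod 13). y = 1×13×1 + 9×3×9 ≡ 22 (mod 39). The smallest positive such number is 22.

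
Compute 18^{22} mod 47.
34

Using successive squaring:
Binary expansion of 22: 10110
Powers of 18 mod 47 (each is the square of the previous):
  18^1 ≡ 18 (mod 47)
  18^2 ≡ 18² = 324 ≡ 42 (mod 47)
  18^4 ≡ 42² = 1764 ≡ 25 (mod 47)
  18^8 ≡ 25² = 625 ≡ 14 (mod 47)
  18^16 ≡ 14² = 196 ≡ 8 (mod 47)
22 = 16 + 4 + 2, so 18^22 = 18^16 × 18^4 × 18^2 ≡ 8 × 25 × 42 (mod 47)
Multiplying step by step:
  8 × 25 = 200 ≡ 12 (mod 47)
  12 × 42 = 504 ≡ 34 (mod 47)
Result: 18^22 ≡ 34 (mod 47)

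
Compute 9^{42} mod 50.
31

Using successive squaring:
Binary expansion of 42: 101010
Powers of 9 mod 50 (each is the square of the previous):
  9^1 ≡ 9 (mod 50)
  9^2 ≡ 9² = 81 ≡ 31 (mod 50)
  9^4 ≡ 31² = 961 ≡ 11 (mod 50)
  9^8 ≡ 11² = 121 ≡ 21 (mod 50)
  9^16 ≡ 21² = 441 ≡ 41 (mod 50)
  9^32 ≡ 41² = 1681 ≡ 31 (mod 50)
42 = 32 + 8 + 2, so 9^42 = 9^32 × 9^8 × 9^2 ≡ 31 × 21 × 31 (mod 50)
Multiplying step by step:
  31 × 21 = 651 ≡ 1 (mod 50)
  1 × 31 = 31 ≡ 31 (mod 50)
Result: 9^42 ≡ 31 (mod 50)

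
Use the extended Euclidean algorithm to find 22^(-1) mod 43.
Extended GCD: 22(2) + 43(-1) = 1. So 22^(-1) ≡ 2 ≡ 2 (mod 43). Verify: 22 × 2 = 44 ≡ 1 (mod 43)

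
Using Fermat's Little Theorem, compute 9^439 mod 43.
By Fermat: 9^{42} ≡ 1 (mod 43). 439 ≡ 19 (mod 42). So 9^{439} ≡ 9^{19} ≡ 17 (mod 43)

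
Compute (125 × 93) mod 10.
5

(125 × 93) = 11625
11625 mod 10 = 5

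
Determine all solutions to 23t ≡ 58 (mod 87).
29

Since gcd(23, 87) = 1 divides 58, a solution exists.
Multiply both sides by the inverse of 23 mod 87:
  23^(-1) mod 87 = 53
  x ≡ 53 × 58 ≡ 3074 ≡ 29 (mod 87)
Verification: 23 × 29 = 667 = 7 × 87 + 58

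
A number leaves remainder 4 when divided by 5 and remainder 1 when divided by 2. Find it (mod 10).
M = 5 × 2 = 10. M₁ = 2, y₁ ≡ 3 (mod 5). M₂ = 5, y₂ ≡ 1 (mod 2). t = 4×2×3 + 1×5×1 ≡ 9 (mod 10)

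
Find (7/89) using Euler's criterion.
(7/89) = 7^{44} mod 89 = -1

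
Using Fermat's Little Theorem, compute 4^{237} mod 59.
21

By Fermat's Little Theorem, a^(p-1) ≡ 1 (mod p) for prime p and gcd(a, p) = 1
Here p = 59, so 4^58 ≡ 1 (mod 59)
We can reduce the exponent: 237 mod 58 = 5
So 4^237 ≡ 4^5 (mod 59)
Computing: 4^5 mod 59 = 21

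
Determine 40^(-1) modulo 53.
40^(-1) ≡ 4 (mod 53). Verification: 40 × 4 = 160 ≡ 1 (mod 53)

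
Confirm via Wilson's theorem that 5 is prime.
(4)! mod 5 = 4. Since this equals -1 (mod 5), Wilson confirms 5 is prime.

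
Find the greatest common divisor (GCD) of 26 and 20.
2

Using the Euclidean algorithm:
26 = 1 × 20 + 6
20 = 3 × 6 + 2
6 = 3 × 2 + 0

GCD(26, 20) = 2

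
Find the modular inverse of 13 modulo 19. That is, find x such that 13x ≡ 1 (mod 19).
3

Using Extended Euclidean Algorithm:
gcd(13, 19) = 1
Bezout coefficients: 13 × 3 + 19 × -2 = 1
So 13 × 3 ≡ 1 (mod 19)
The inverse is 3 mod 19 = 3
Verification: 13 × 3 = 39 = 2 × 19 + 1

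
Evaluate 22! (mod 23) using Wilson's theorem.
By Wilson's theorem, (22)! ≡ -1 ≡ 22 (mod 23)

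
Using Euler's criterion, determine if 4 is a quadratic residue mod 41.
By Euler's criterion: 4^{20} ≡ 1 (mod 41). Since this equals 1, 4 is a QR.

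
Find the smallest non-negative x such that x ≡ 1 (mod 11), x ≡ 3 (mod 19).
155

Using the Chinese Remainder Theorem:
M = product of moduli = 209
For equation 1: M_1 = 19, 19 ≡ 8 (mod 11), inverse of 19 mod 11 is 7 (check: 8 × 7 = 56 ≡ 1 (mod 11))
For equation 2: M_2 = 11, 11 ≡ 11 (mod 19), inverse of 11 mod 19 is 7 (check: 11 × 7 = 77 ≡ 1 (mod 19))
Combine: x ≡ Σ r_i×M_i×(M_i⁻¹ mod m_i) = 1×19×7 + 3×11×7 = 133 + 231 = 364
364 mod 209 = 155
x ≡ 155 (mod 209)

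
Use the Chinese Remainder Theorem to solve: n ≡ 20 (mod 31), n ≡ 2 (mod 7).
51

Using the Chinese Remainder Theorem:
M = product of moduli = 217
For equation 1: M_1 = 7, 7 ≡ 7 (mod 31), inverse of 7 mod 31 is 9 (check: 7 × 9 = 63 ≡ 1 (mod 31))
For equation 2: M_2 = 31, 31 ≡ 3 (mod 7), inverse of 31 mod 7 is 5 (check: 3 × 5 = 15 ≡ 1 (mod 7))
Combine: n ≡ Σ r_i×M_i×(M_i⁻¹ mod m_i) = 20×7×9 + 2×31×5 = 1260 + 310 = 1570
1570 mod 217 = 51
n ≡ 51 (mod 217)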